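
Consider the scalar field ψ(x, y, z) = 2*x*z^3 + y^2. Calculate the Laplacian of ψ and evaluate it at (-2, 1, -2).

50

∂²ψ/∂x² = 0
∂²ψ/∂y² = 2
∂²ψ/∂z² = 12*x*z
∇²ψ = 12*x*z + 2
At (-2, 1, -2): 50.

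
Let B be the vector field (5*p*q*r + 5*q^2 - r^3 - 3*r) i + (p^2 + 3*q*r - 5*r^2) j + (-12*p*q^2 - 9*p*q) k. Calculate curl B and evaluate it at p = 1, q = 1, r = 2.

(∇×B)₁ = ∂B₃/∂q − ∂B₂/∂r = -24*p*q - 9*p - 3*q + 10*r
(∇×B)₂ = ∂B₁/∂r − ∂B₃/∂p = 5*p*q + 12*q^2 + 9*q - 3*r^2 - 3
(∇×B)₃ = ∂B₂/∂p − ∂B₁/∂q = -5*p*r + 2*p - 10*q
∇×B = (-24*p*q - 9*p - 3*q + 10*r, 5*p*q + 12*q^2 + 9*q - 3*r^2 - 3, -5*p*r + 2*p - 10*q)
At (1, 1, 2): (-16, 11, -18).

(-16, 11, -18)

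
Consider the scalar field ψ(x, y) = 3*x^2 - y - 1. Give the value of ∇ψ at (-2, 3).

∂ψ/∂x = 6*x
∂ψ/∂y = -1
∇ψ = (6*x, -1)
At (-2, 3): (-12, -1).

(-12, -1)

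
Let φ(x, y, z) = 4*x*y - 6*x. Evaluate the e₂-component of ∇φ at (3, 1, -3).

(∇φ)_2 = ∂φ/∂y = 4*x
At (3, 1, -3): 12.

12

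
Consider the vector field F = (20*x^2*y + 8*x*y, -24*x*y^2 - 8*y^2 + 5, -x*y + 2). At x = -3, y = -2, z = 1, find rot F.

(∇×F)₁ = ∂F₃/∂y − ∂F₂/∂z = -x
(∇×F)₂ = ∂F₁/∂z − ∂F₃/∂x = y
(∇×F)₃ = ∂F₂/∂x − ∂F₁/∂y = -20*x^2 - 8*x - 24*y^2
∇×F = (-x, y, -20*x^2 - 8*x - 24*y^2)
At (-3, -2, 1): (3, -2, -252).

(3, -2, -252)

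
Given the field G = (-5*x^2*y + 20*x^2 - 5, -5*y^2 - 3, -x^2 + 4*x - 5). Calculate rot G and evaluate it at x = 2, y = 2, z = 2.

(∇×G)₁ = ∂G₃/∂y − ∂G₂/∂z = 0
(∇×G)₂ = ∂G₁/∂z − ∂G₃/∂x = 2*x - 4
(∇×G)₃ = ∂G₂/∂x − ∂G₁/∂y = 5*x^2
∇×G = (0, 2*x - 4, 5*x^2)
At (2, 2, 2): (0, 0, 20).

(0, 0, 20)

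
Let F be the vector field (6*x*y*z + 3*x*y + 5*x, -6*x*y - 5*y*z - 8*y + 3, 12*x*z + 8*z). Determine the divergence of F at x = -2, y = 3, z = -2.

∂F₁/∂x = 6*y*z + 3*y + 5
∂F₂/∂y = -6*x - 5*z - 8
∂F₃/∂z = 12*x + 8
∇·F = 6*x + 6*y*z + 3*y - 5*z + 5
At (-2, 3, -2): -24.

-24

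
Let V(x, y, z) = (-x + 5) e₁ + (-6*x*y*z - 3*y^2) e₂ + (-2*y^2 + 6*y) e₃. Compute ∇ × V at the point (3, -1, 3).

(-8, 0, 18)

(∇×V)₁ = ∂V₃/∂y − ∂V₂/∂z = 6*x*y - 4*y + 6
(∇×V)₂ = ∂V₁/∂z − ∂V₃/∂x = 0
(∇×V)₃ = ∂V₂/∂x − ∂V₁/∂y = -6*y*z
∇×V = (6*x*y - 4*y + 6, 0, -6*y*z)
At (3, -1, 3): (-8, 0, 18).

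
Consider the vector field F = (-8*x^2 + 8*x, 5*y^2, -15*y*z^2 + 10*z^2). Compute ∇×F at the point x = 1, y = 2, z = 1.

(-15, 0, 0)

(∇×F)₁ = ∂F₃/∂y − ∂F₂/∂z = -15*z^2
(∇×F)₂ = ∂F₁/∂z − ∂F₃/∂x = 0
(∇×F)₃ = ∂F₂/∂x − ∂F₁/∂y = 0
∇×F = (-15*z^2, 0, 0)
At (1, 2, 1): (-15, 0, 0).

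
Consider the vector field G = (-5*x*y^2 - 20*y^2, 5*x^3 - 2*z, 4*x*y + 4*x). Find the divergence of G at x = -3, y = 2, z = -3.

-20

∂G₁/∂x = -5*y^2
∂G₂/∂y = 0
∂G₃/∂z = 0
∇·G = -5*y^2
At (-3, 2, -3): -20.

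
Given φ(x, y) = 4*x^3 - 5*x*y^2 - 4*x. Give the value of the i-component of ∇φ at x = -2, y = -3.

-1

(∇φ)_1 = ∂φ/∂x = 12*x^2 - 5*y^2 - 4
At (-2, -3): -1.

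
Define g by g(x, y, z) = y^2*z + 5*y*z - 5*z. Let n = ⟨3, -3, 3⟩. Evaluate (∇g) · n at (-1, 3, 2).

-9

∂g/∂x = 0
∂g/∂y = 2*y*z + 5*z
∂g/∂z = y^2 + 5*y - 5
∇g at (-1, 3, 2) = (0, 22, 19)
∇g · n = (0)(3) + (22)(-3) + (19)(3) = -9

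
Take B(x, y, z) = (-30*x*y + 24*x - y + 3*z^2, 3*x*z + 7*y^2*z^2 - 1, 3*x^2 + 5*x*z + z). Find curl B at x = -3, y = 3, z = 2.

(∇×B)₁ = ∂B₃/∂y − ∂B₂/∂z = -3*x - 14*y^2*z
(∇×B)₂ = ∂B₁/∂z − ∂B₃/∂x = -6*x + z
(∇×B)₃ = ∂B₂/∂x − ∂B₁/∂y = 30*x + 3*z + 1
∇×B = (-3*x - 14*y^2*z, -6*x + z, 30*x + 3*z + 1)
At (-3, 3, 2): (-243, 20, -83).

(-243, 20, -83)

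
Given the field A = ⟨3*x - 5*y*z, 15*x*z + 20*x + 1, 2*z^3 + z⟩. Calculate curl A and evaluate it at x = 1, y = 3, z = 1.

(-15, -15, 40)

(∇×A)₁ = ∂A₃/∂y − ∂A₂/∂z = -15*x
(∇×A)₂ = ∂A₁/∂z − ∂A₃/∂x = -5*y
(∇×A)₃ = ∂A₂/∂x − ∂A₁/∂y = 20*z + 20
∇×A = (-15*x, -5*y, 20*z + 20)
At (1, 3, 1): (-15, -15, 40).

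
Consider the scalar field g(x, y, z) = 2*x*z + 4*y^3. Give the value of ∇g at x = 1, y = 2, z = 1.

∂g/∂x = 2*z
∂g/∂y = 12*y^2
∂g/∂z = 2*x
∇g = (2*z, 12*y^2, 2*x)
At (1, 2, 1): (2, 48, 2).

(2, 48, 2)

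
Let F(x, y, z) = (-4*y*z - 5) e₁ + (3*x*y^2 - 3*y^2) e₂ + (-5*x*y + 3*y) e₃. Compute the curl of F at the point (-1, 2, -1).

(8, 2, 8)

(∇×F)₁ = ∂F₃/∂y − ∂F₂/∂z = -5*x + 3
(∇×F)₂ = ∂F₁/∂z − ∂F₃/∂x = y
(∇×F)₃ = ∂F₂/∂x − ∂F₁/∂y = 3*y^2 + 4*z
∇×F = (-5*x + 3, y, 3*y^2 + 4*z)
At (-1, 2, -1): (8, 2, 8).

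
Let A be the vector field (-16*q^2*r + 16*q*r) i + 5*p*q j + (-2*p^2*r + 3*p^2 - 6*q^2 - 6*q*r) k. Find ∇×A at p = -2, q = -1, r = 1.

(6, -28, -53)

(∇×A)₁ = ∂A₃/∂q − ∂A₂/∂r = -12*q - 6*r
(∇×A)₂ = ∂A₁/∂r − ∂A₃/∂p = 4*p*r - 6*p - 16*q^2 + 16*q
(∇×A)₃ = ∂A₂/∂p − ∂A₁/∂q = 32*q*r + 5*q - 16*r
∇×A = (-12*q - 6*r, 4*p*r - 6*p - 16*q^2 + 16*q, 32*q*r + 5*q - 16*r)
At (-2, -1, 1): (6, -28, -53).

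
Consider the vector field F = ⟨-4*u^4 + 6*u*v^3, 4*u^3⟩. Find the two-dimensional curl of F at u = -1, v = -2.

∂F₂/∂u = 12*u^2
∂F₁/∂v = 18*u*v^2
Scalar curl = 12*u^2 - 18*u*v^2
At (-1, -2): 84.

84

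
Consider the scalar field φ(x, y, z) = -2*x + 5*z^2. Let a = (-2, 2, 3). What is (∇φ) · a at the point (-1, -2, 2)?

64

∂φ/∂x = -2
∂φ/∂y = 0
∂φ/∂z = 10*z
∇φ at (-1, -2, 2) = (-2, 0, 20)
∇φ · a = (-2)(-2) + (0)(2) + (20)(3) = 64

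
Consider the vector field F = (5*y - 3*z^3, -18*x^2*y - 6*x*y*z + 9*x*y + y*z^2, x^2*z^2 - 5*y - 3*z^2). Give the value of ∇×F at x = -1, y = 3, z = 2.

(∇×F)₁ = ∂F₃/∂y − ∂F₂/∂z = 6*x*y - 2*y*z - 5
(∇×F)₂ = ∂F₁/∂z − ∂F₃/∂x = -2*x*z^2 - 9*z^2
(∇×F)₃ = ∂F₂/∂x − ∂F₁/∂y = -36*x*y - 6*y*z + 9*y - 5
∇×F = (6*x*y - 2*y*z - 5, -2*x*z^2 - 9*z^2, -36*x*y - 6*y*z + 9*y - 5)
At (-1, 3, 2): (-35, -28, 94).

(-35, -28, 94)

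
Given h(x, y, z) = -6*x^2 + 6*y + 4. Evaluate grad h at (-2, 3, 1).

∂h/∂x = -12*x
∂h/∂y = 6
∂h/∂z = 0
∇h = (-12*x, 6, 0)
At (-2, 3, 1): (24, 6, 0).

(24, 6, 0)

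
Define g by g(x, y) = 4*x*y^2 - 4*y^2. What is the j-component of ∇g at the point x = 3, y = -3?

(∇g)_2 = ∂g/∂y = 8*x*y - 8*y
At (3, -3): -48.

-48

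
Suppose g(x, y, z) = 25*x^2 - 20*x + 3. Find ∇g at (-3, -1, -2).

∂g/∂x = 50*x - 20
∂g/∂y = 0
∂g/∂z = 0
∇g = (50*x - 20, 0, 0)
At (-3, -1, -2): (-170, 0, 0).

(-170, 0, 0)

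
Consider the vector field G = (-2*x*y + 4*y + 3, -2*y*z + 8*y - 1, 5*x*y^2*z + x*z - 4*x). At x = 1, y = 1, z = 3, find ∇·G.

6

∂G₁/∂x = -2*y
∂G₂/∂y = -2*z + 8
∂G₃/∂z = 5*x*y^2 + x
∇·G = 5*x*y^2 + x - 2*y - 2*z + 8
At (1, 1, 3): 6.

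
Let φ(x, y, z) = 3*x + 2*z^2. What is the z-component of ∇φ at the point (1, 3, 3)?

12

(∇φ)_3 = ∂φ/∂z = 4*z
At (1, 3, 3): 12.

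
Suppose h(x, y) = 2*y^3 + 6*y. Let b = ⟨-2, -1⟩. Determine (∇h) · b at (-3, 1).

-12

∂h/∂x = 0
∂h/∂y = 6*y^2 + 6
∇h at (-3, 1) = (0, 12)
∇h · b = (0)(-2) + (12)(-1) = -12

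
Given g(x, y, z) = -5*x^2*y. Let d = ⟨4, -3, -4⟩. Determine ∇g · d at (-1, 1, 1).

55

∂g/∂x = -10*x*y
∂g/∂y = -5*x^2
∂g/∂z = 0
∇g at (-1, 1, 1) = (10, -5, 0)
∇g · d = (10)(4) + (-5)(-3) + (0)(-4) = 55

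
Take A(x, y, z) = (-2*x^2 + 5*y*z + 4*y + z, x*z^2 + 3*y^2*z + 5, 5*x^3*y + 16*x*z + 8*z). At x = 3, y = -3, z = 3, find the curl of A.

(∇×A)₁ = ∂A₃/∂y − ∂A₂/∂z = 5*x^3 - 2*x*z - 3*y^2
(∇×A)₂ = ∂A₁/∂z − ∂A₃/∂x = -15*x^2*y + 5*y - 16*z + 1
(∇×A)₃ = ∂A₂/∂x − ∂A₁/∂y = z^2 - 5*z - 4
∇×A = (5*x^3 - 2*x*z - 3*y^2, -15*x^2*y + 5*y - 16*z + 1, z^2 - 5*z - 4)
At (3, -3, 3): (90, 343, -10).

(90, 343, -10)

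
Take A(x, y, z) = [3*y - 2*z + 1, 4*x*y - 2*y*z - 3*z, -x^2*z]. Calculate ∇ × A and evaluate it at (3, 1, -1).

(5, -8, 1)

(∇×A)₁ = ∂A₃/∂y − ∂A₂/∂z = 2*y + 3
(∇×A)₂ = ∂A₁/∂z − ∂A₃/∂x = 2*x*z - 2
(∇×A)₃ = ∂A₂/∂x − ∂A₁/∂y = 4*y - 3
∇×A = (2*y + 3, 2*x*z - 2, 4*y - 3)
At (3, 1, -1): (5, -8, 1).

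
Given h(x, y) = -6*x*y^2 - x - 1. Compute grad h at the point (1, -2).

(-25, 24)

∂h/∂x = -6*y^2 - 1
∂h/∂y = -12*x*y
∇h = (-6*y^2 - 1, -12*x*y)
At (1, -2): (-25, 24).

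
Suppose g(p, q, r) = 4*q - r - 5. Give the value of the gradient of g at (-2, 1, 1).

∂g/∂p = 0
∂g/∂q = 4
∂g/∂r = -1
∇g = (0, 4, -1)
At (-2, 1, 1): (0, 4, -1).

(0, 4, -1)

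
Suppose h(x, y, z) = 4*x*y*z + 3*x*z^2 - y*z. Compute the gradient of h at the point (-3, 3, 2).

(36, -26, -75)

∂h/∂x = 4*y*z + 3*z^2
∂h/∂y = 4*x*z - z
∂h/∂z = 4*x*y + 6*x*z - y
∇h = (4*y*z + 3*z^2, 4*x*z - z, 4*x*y + 6*x*z - y)
At (-3, 3, 2): (36, -26, -75).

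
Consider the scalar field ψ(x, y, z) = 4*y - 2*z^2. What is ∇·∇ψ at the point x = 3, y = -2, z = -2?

∂²ψ/∂x² = 0
∂²ψ/∂y² = 0
∂²ψ/∂z² = -4
∇²ψ = -4
At (3, -2, -2): -4.

-4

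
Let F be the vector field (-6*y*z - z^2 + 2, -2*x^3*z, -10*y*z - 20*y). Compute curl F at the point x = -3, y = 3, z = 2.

(∇×F)₁ = ∂F₃/∂y − ∂F₂/∂z = 2*x^3 - 10*z - 20
(∇×F)₂ = ∂F₁/∂z − ∂F₃/∂x = -6*y - 2*z
(∇×F)₃ = ∂F₂/∂x − ∂F₁/∂y = -6*x^2*z + 6*z
∇×F = (2*x^3 - 10*z - 20, -6*y - 2*z, -6*x^2*z + 6*z)
At (-3, 3, 2): (-94, -22, -96).

(-94, -22, -96)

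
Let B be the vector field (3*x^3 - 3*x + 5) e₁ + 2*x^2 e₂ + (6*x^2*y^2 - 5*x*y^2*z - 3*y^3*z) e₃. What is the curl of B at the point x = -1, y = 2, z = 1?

(∇×B)₁ = ∂B₃/∂y − ∂B₂/∂z = 12*x^2*y - 10*x*y*z - 9*y^2*z
(∇×B)₂ = ∂B₁/∂z − ∂B₃/∂x = -12*x*y^2 + 5*y^2*z
(∇×B)₃ = ∂B₂/∂x − ∂B₁/∂y = 4*x
∇×B = (12*x^2*y - 10*x*y*z - 9*y^2*z, -12*x*y^2 + 5*y^2*z, 4*x)
At (-1, 2, 1): (8, 68, -4).

(8, 68, -4)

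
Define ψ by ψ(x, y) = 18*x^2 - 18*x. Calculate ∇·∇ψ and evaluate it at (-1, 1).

∂²ψ/∂x² = 36
∂²ψ/∂y² = 0
∇²ψ = 36
At (-1, 1): 36.

36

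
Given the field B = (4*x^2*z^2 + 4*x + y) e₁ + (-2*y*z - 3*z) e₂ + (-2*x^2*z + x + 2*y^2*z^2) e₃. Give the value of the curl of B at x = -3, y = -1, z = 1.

(∇×B)₁ = ∂B₃/∂y − ∂B₂/∂z = 4*y*z^2 + 2*y + 3
(∇×B)₂ = ∂B₁/∂z − ∂B₃/∂x = 8*x^2*z + 4*x*z - 1
(∇×B)₃ = ∂B₂/∂x − ∂B₁/∂y = -1
∇×B = (4*y*z^2 + 2*y + 3, 8*x^2*z + 4*x*z - 1, -1)
At (-3, -1, 1): (-3, 59, -1).

(-3, 59, -1)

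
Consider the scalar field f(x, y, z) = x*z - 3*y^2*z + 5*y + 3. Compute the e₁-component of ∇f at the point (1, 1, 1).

(∇f)_1 = ∂f/∂x = z
At (1, 1, 1): 1.

1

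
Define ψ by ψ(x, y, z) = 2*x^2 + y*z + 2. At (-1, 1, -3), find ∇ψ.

(-4, -3, 1)

∂ψ/∂x = 4*x
∂ψ/∂y = z
∂ψ/∂z = y
∇ψ = (4*x, z, y)
At (-1, 1, -3): (-4, -3, 1).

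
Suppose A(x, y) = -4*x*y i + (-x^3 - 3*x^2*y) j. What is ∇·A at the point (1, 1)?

-7

∂A₁/∂x = -4*y
∂A₂/∂y = -3*x^2
∇·A = -3*x^2 - 4*y
At (1, 1): -7.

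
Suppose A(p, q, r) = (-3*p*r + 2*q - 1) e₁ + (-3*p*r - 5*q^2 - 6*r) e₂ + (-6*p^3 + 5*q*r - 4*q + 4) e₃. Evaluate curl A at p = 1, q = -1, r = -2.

(-5, 15, 4)

(∇×A)₁ = ∂A₃/∂q − ∂A₂/∂r = 3*p + 5*r + 2
(∇×A)₂ = ∂A₁/∂r − ∂A₃/∂p = 18*p^2 - 3*p
(∇×A)₃ = ∂A₂/∂p − ∂A₁/∂q = -3*r - 2
∇×A = (3*p + 5*r + 2, 18*p^2 - 3*p, -3*r - 2)
At (1, -1, -2): (-5, 15, 4).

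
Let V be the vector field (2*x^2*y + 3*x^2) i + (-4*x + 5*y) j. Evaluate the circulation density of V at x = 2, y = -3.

∂V₂/∂x = -4
∂V₁/∂y = 2*x^2
Scalar curl = -2*x^2 - 4
At (2, -3): -12.

-12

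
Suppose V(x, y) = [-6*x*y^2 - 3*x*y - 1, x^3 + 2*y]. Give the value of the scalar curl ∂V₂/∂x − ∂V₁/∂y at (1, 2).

∂V₂/∂x = 3*x^2
∂V₁/∂y = -12*x*y - 3*x
Scalar curl = 3*x^2 + 12*x*y + 3*x
At (1, 2): 30.

30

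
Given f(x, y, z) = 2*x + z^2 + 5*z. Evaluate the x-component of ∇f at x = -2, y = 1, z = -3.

(∇f)_1 = ∂f/∂x = 2
At (-2, 1, -3): 2.

2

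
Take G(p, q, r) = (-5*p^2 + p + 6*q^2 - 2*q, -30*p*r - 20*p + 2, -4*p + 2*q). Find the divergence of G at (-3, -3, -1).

31

∂G₁/∂p = -10*p + 1
∂G₂/∂q = 0
∂G₃/∂r = 0
∇·G = -10*p + 1
At (-3, -3, -1): 31.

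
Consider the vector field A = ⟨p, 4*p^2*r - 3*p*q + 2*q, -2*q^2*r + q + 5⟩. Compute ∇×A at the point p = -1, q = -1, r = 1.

(∇×A)₁ = ∂A₃/∂q − ∂A₂/∂r = -4*p^2 - 4*q*r + 1
(∇×A)₂ = ∂A₁/∂r − ∂A₃/∂p = 0
(∇×A)₃ = ∂A₂/∂p − ∂A₁/∂q = 8*p*r - 3*q
∇×A = (-4*p^2 - 4*q*r + 1, 0, 8*p*r - 3*q)
At (-1, -1, 1): (1, 0, -5).

(1, 0, -5)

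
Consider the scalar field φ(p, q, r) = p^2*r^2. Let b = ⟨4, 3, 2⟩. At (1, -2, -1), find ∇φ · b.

∂φ/∂p = 2*p*r^2
∂φ/∂q = 0
∂φ/∂r = 2*p^2*r
∇φ at (1, -2, -1) = (2, 0, -2)
∇φ · b = (2)(4) + (0)(3) + (-2)(2) = 4

4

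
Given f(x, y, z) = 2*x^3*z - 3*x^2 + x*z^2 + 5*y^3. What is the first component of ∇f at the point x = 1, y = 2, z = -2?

-14

(∇f)_1 = ∂f/∂x = 6*x^2*z - 6*x + z^2
At (1, 2, -2): -14.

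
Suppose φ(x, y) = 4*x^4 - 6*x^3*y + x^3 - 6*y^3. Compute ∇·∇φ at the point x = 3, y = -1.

∂²φ/∂x² = 6*x*(8*x - 6*y + 1)
∂²φ/∂y² = -36*y
∇²φ = 48*x^2 - 36*x*y + 6*x - 36*y
At (3, -1): 594.

594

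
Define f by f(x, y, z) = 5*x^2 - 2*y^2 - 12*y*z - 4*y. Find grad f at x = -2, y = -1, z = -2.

(-20, 24, 12)

∂f/∂x = 10*x
∂f/∂y = -4*y - 12*z - 4
∂f/∂z = -12*y
∇f = (10*x, -4*y - 12*z - 4, -12*y)
At (-2, -1, -2): (-20, 24, 12).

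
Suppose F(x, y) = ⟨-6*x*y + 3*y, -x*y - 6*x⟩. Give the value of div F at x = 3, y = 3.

-21

∂F₁/∂x = -6*y
∂F₂/∂y = -x
∇·F = -x - 6*y
At (3, 3): -21.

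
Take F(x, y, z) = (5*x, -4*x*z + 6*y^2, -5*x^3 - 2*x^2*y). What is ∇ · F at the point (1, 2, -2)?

∂F₁/∂x = 5
∂F₂/∂y = 12*y
∂F₃/∂z = 0
∇·F = 12*y + 5
At (1, 2, -2): 29.

29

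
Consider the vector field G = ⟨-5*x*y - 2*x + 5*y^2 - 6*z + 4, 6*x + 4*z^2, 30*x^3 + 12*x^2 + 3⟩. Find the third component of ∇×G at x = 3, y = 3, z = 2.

-9

(∇×G)_3 = ∂G₂/∂x − ∂G₁/∂y
= 6 − (-5*x + 10*y)
= 5*x - 10*y + 6
At (3, 3, 2): -9.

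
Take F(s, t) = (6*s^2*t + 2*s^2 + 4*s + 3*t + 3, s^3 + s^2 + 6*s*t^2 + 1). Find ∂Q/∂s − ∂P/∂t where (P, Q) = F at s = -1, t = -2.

16

∂F₂/∂s = 3*s^2 + 2*s + 6*t^2
∂F₁/∂t = 6*s^2 + 3
Scalar curl = -3*s^2 + 2*s + 6*t^2 - 3
At (-1, -2): 16.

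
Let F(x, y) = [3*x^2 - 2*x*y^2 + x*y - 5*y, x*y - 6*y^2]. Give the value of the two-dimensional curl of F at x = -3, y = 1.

-3

∂F₂/∂x = y
∂F₁/∂y = -4*x*y + x - 5
Scalar curl = 4*x*y - x + y + 5
At (-3, 1): -3.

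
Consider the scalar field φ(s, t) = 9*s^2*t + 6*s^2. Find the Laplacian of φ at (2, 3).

66

∂²φ/∂s² = 6*(3*t + 2)
∂²φ/∂t² = 0
∇²φ = 18*t + 12
At (2, 3): 66.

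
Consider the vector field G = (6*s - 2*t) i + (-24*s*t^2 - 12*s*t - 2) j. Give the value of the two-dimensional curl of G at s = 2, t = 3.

-250

∂G₂/∂s = -24*t^2 - 12*t
∂G₁/∂t = -2
Scalar curl = -24*t^2 - 12*t + 2
At (2, 3): -250.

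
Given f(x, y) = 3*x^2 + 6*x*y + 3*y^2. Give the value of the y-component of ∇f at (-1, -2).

-18

(∇f)_2 = ∂f/∂y = 6*x + 6*y
At (-1, -2): -18.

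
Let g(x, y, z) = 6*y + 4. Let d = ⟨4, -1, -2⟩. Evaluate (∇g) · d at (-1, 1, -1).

∂g/∂x = 0
∂g/∂y = 6
∂g/∂z = 0
∇g at (-1, 1, -1) = (0, 6, 0)
∇g · d = (0)(4) + (6)(-1) + (0)(-2) = -6

-6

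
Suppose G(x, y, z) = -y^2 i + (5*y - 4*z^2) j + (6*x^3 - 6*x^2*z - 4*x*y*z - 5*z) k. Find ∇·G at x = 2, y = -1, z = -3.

∂G₁/∂x = 0
∂G₂/∂y = 5
∂G₃/∂z = -6*x^2 - 4*x*y - 5
∇·G = -6*x^2 - 4*x*y
At (2, -1, -3): -16.

-16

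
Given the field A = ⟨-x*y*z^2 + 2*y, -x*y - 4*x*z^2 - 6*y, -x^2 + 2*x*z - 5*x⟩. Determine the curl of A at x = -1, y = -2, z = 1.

(-8, -3, -5)

(∇×A)₁ = ∂A₃/∂y − ∂A₂/∂z = 8*x*z
(∇×A)₂ = ∂A₁/∂z − ∂A₃/∂x = -2*x*y*z + 2*x - 2*z + 5
(∇×A)₃ = ∂A₂/∂x − ∂A₁/∂y = x*z^2 - y - 4*z^2 - 2
∇×A = (8*x*z, -2*x*y*z + 2*x - 2*z + 5, x*z^2 - y - 4*z^2 - 2)
At (-1, -2, 1): (-8, -3, -5).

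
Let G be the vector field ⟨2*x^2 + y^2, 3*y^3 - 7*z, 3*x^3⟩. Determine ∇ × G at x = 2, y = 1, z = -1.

(7, -36, -2)

(∇×G)₁ = ∂G₃/∂y − ∂G₂/∂z = 7
(∇×G)₂ = ∂G₁/∂z − ∂G₃/∂x = -9*x^2
(∇×G)₃ = ∂G₂/∂x − ∂G₁/∂y = -2*y
∇×G = (7, -9*x^2, -2*y)
At (2, 1, -1): (7, -36, -2).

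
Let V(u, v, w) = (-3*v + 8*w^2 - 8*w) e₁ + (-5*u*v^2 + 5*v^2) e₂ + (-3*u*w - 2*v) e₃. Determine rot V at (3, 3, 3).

(∇×V)₁ = ∂V₃/∂v − ∂V₂/∂w = -2
(∇×V)₂ = ∂V₁/∂w − ∂V₃/∂u = 19*w - 8
(∇×V)₃ = ∂V₂/∂u − ∂V₁/∂v = -5*v^2 + 3
∇×V = (-2, 19*w - 8, -5*v^2 + 3)
At (3, 3, 3): (-2, 49, -42).

(-2, 49, -42)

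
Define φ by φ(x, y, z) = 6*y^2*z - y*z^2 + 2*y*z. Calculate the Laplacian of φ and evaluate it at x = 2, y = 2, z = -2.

-28

∂²φ/∂x² = 0
∂²φ/∂y² = 12*z
∂²φ/∂z² = -2*y
∇²φ = -2*y + 12*z
At (2, 2, -2): -28.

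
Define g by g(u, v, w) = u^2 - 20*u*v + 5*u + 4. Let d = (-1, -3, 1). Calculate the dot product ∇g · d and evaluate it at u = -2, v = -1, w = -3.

-141

∂g/∂u = 2*u - 20*v + 5
∂g/∂v = -20*u
∂g/∂w = 0
∇g at (-2, -1, -3) = (21, 40, 0)
∇g · d = (21)(-1) + (40)(-3) + (0)(1) = -141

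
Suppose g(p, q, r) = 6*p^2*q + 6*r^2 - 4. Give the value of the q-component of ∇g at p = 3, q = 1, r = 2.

(∇g)_2 = ∂g/∂q = 6*p^2
At (3, 1, 2): 54.

54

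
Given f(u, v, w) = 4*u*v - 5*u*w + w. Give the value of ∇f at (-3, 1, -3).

∂f/∂u = 4*v - 5*w
∂f/∂v = 4*u
∂f/∂w = -5*u + 1
∇f = (4*v - 5*w, 4*u, -5*u + 1)
At (-3, 1, -3): (19, -12, 16).

(19, -12, 16)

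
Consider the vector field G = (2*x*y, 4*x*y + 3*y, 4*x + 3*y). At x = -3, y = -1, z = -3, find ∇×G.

(3, -4, 2)

(∇×G)₁ = ∂G₃/∂y − ∂G₂/∂z = 3
(∇×G)₂ = ∂G₁/∂z − ∂G₃/∂x = -4
(∇×G)₃ = ∂G₂/∂x − ∂G₁/∂y = -2*x + 4*y
∇×G = (3, -4, -2*x + 4*y)
At (-3, -1, -3): (3, -4, 2).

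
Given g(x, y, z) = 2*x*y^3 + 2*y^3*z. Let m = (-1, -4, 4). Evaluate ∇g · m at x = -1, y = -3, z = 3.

∂g/∂x = 2*y^3
∂g/∂y = 6*x*y^2 + 6*y^2*z
∂g/∂z = 2*y^3
∇g at (-1, -3, 3) = (-54, 108, -54)
∇g · m = (-54)(-1) + (108)(-4) + (-54)(4) = -594

-594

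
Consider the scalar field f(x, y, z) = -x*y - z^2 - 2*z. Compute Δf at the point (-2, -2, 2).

∂²f/∂x² = 0
∂²f/∂y² = 0
∂²f/∂z² = -2
∇²f = -2
At (-2, -2, 2): -2.

-2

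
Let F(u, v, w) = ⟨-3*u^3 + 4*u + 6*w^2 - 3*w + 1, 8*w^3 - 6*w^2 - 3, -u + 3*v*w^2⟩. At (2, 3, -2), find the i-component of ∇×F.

-108

(∇×F)_1 = ∂F₃/∂v − ∂F₂/∂w
= 3*w^2 − (24*w^2 - 12*w)
= -21*w^2 + 12*w
At (2, 3, -2): -108.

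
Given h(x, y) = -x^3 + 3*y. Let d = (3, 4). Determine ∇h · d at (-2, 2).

∂h/∂x = -3*x^2
∂h/∂y = 3
∇h at (-2, 2) = (-12, 3)
∇h · d = (-12)(3) + (3)(4) = -24

-24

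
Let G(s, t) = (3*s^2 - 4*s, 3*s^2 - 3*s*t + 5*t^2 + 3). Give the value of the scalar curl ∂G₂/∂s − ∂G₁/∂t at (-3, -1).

∂G₂/∂s = 6*s - 3*t
∂G₁/∂t = 0
Scalar curl = 6*s - 3*t
At (-3, -1): -15.

-15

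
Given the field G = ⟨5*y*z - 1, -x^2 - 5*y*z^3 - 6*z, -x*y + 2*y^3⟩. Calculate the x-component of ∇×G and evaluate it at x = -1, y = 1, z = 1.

28

(∇×G)_1 = ∂G₃/∂y − ∂G₂/∂z
= -x + 6*y^2 − (-15*y*z^2 - 6)
= -x + 6*y^2 + 15*y*z^2 + 6
At (-1, 1, 1): 28.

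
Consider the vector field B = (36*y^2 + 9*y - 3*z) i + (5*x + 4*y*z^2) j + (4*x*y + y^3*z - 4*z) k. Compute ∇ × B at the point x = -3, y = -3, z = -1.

(∇×B)₁ = ∂B₃/∂y − ∂B₂/∂z = 4*x + 3*y^2*z - 8*y*z
(∇×B)₂ = ∂B₁/∂z − ∂B₃/∂x = -4*y - 3
(∇×B)₃ = ∂B₂/∂x − ∂B₁/∂y = -72*y - 4
∇×B = (4*x + 3*y^2*z - 8*y*z, -4*y - 3, -72*y - 4)
At (-3, -3, -1): (-63, 9, 212).

(-63, 9, 212)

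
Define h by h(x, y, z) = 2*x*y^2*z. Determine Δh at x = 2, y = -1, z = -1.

∂²h/∂x² = 0
∂²h/∂y² = 4*x*z
∂²h/∂z² = 0
∇²h = 4*x*z
At (2, -1, -1): -8.

-8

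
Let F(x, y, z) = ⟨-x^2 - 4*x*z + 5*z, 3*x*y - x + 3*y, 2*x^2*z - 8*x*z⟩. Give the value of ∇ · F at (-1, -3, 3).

∂F₁/∂x = -2*x - 4*z
∂F₂/∂y = 3*x + 3
∂F₃/∂z = 2*x^2 - 8*x
∇·F = 2*x^2 - 7*x - 4*z + 3
At (-1, -3, 3): 0.

0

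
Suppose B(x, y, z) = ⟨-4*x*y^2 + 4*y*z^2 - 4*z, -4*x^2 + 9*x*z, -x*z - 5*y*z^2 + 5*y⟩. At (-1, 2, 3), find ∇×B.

(-31, 47, -17)

(∇×B)₁ = ∂B₃/∂y − ∂B₂/∂z = -9*x - 5*z^2 + 5
(∇×B)₂ = ∂B₁/∂z − ∂B₃/∂x = 8*y*z + z - 4
(∇×B)₃ = ∂B₂/∂x − ∂B₁/∂y = 8*x*y - 8*x - 4*z^2 + 9*z
∇×B = (-9*x - 5*z^2 + 5, 8*y*z + z - 4, 8*x*y - 8*x - 4*z^2 + 9*z)
At (-1, 2, 3): (-31, 47, -17).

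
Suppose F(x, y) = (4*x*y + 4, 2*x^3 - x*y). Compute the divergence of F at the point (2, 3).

10

∂F₁/∂x = 4*y
∂F₂/∂y = -x
∇·F = -x + 4*y
At (2, 3): 10.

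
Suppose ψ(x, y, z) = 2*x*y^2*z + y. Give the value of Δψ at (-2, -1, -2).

16

∂²ψ/∂x² = 0
∂²ψ/∂y² = 4*x*z
∂²ψ/∂z² = 0
∇²ψ = 4*x*z
At (-2, -1, -2): 16.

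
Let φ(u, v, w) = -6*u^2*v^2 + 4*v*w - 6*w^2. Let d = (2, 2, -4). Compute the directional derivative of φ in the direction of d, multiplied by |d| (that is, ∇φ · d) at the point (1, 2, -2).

-288

∂φ/∂u = -12*u*v^2
∂φ/∂v = -12*u^2*v + 4*w
∂φ/∂w = 4*v - 12*w
∇φ at (1, 2, -2) = (-48, -32, 32)
∇φ · d = (-48)(2) + (-32)(2) + (32)(-4) = -288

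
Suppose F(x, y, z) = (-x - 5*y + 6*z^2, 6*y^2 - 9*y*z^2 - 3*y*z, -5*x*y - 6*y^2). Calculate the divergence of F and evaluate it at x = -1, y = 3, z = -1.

29

∂F₁/∂x = -1
∂F₂/∂y = 12*y - 9*z^2 - 3*z
∂F₃/∂z = 0
∇·F = 12*y - 9*z^2 - 3*z - 1
At (-1, 3, -1): 29.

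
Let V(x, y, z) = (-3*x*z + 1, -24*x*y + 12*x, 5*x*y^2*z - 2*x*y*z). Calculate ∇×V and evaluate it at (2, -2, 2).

(∇×V)₁ = ∂V₃/∂y − ∂V₂/∂z = 10*x*y*z - 2*x*z
(∇×V)₂ = ∂V₁/∂z − ∂V₃/∂x = -3*x - 5*y^2*z + 2*y*z
(∇×V)₃ = ∂V₂/∂x − ∂V₁/∂y = -24*y + 12
∇×V = (10*x*y*z - 2*x*z, -3*x - 5*y^2*z + 2*y*z, -24*y + 12)
At (2, -2, 2): (-88, -54, 60).

(-88, -54, 60)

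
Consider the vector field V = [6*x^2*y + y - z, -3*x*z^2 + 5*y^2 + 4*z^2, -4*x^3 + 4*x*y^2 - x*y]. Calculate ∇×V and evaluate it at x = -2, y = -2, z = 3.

(∇×V)₁ = ∂V₃/∂y − ∂V₂/∂z = 8*x*y + 6*x*z - x - 8*z
(∇×V)₂ = ∂V₁/∂z − ∂V₃/∂x = 12*x^2 - 4*y^2 + y - 1
(∇×V)₃ = ∂V₂/∂x − ∂V₁/∂y = -6*x^2 - 3*z^2 - 1
∇×V = (8*x*y + 6*x*z - x - 8*z, 12*x^2 - 4*y^2 + y - 1, -6*x^2 - 3*z^2 - 1)
At (-2, -2, 3): (-26, 29, -52).

(-26, 29, -52)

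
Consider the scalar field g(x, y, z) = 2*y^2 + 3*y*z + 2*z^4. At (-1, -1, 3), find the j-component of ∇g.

(∇g)_2 = ∂g/∂y = 4*y + 3*z
At (-1, -1, 3): 5.

5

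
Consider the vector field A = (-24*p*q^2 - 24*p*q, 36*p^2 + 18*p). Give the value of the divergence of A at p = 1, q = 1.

∂A₁/∂p = -24*q^2 - 24*q
∂A₂/∂q = 0
∇·A = -24*q^2 - 24*q
At (1, 1): -48.

-48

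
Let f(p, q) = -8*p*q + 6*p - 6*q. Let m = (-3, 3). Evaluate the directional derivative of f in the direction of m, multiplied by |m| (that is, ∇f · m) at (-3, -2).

∂f/∂p = -8*q + 6
∂f/∂q = -8*p - 6
∇f at (-3, -2) = (22, 18)
∇f · m = (22)(-3) + (18)(3) = -12

-12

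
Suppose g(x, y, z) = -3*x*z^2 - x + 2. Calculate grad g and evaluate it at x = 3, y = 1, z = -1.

(-4, 0, 18)

∂g/∂x = -3*z^2 - 1
∂g/∂y = 0
∂g/∂z = -6*x*z
∇g = (-3*z^2 - 1, 0, -6*x*z)
At (3, 1, -1): (-4, 0, 18).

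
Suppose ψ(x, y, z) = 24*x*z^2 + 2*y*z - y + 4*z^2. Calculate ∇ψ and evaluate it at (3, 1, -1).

(24, -3, -150)

∂ψ/∂x = 24*z^2
∂ψ/∂y = 2*z - 1
∂ψ/∂z = 48*x*z + 2*y + 8*z
∇ψ = (24*z^2, 2*z - 1, 48*x*z + 2*y + 8*z)
At (3, 1, -1): (24, -3, -150).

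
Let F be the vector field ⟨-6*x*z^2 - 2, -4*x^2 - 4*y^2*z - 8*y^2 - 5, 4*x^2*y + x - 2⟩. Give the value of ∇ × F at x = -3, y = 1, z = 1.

(40, 59, 24)

(∇×F)₁ = ∂F₃/∂y − ∂F₂/∂z = 4*x^2 + 4*y^2
(∇×F)₂ = ∂F₁/∂z − ∂F₃/∂x = -8*x*y - 12*x*z - 1
(∇×F)₃ = ∂F₂/∂x − ∂F₁/∂y = -8*x
∇×F = (4*x^2 + 4*y^2, -8*x*y - 12*x*z - 1, -8*x)
At (-3, 1, 1): (40, 59, 24).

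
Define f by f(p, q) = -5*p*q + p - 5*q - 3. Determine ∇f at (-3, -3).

(16, 10)

∂f/∂p = -5*q + 1
∂f/∂q = -5*p - 5
∇f = (-5*q + 1, -5*p - 5)
At (-3, -3): (16, 10).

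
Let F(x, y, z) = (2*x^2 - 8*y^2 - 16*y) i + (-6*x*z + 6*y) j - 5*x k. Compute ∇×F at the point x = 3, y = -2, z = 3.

(18, 5, -34)

(∇×F)₁ = ∂F₃/∂y − ∂F₂/∂z = 6*x
(∇×F)₂ = ∂F₁/∂z − ∂F₃/∂x = 5
(∇×F)₃ = ∂F₂/∂x − ∂F₁/∂y = 16*y - 6*z + 16
∇×F = (6*x, 5, 16*y - 6*z + 16)
At (3, -2, 3): (18, 5, -34).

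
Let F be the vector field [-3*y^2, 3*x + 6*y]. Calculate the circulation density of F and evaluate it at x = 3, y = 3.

∂F₂/∂x = 3
∂F₁/∂y = -6*y
Scalar curl = 6*y + 3
At (3, 3): 21.

21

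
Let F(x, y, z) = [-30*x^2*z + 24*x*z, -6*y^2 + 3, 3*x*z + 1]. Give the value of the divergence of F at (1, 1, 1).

-45

∂F₁/∂x = -60*x*z + 24*z
∂F₂/∂y = -12*y
∂F₃/∂z = 3*x
∇·F = -60*x*z + 3*x - 12*y + 24*z
At (1, 1, 1): -45.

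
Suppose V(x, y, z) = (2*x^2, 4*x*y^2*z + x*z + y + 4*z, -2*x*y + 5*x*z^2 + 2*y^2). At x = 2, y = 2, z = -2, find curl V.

(-34, -16, -34)

(∇×V)₁ = ∂V₃/∂y − ∂V₂/∂z = -4*x*y^2 - 3*x + 4*y - 4
(∇×V)₂ = ∂V₁/∂z − ∂V₃/∂x = 2*y - 5*z^2
(∇×V)₃ = ∂V₂/∂x − ∂V₁/∂y = 4*y^2*z + z
∇×V = (-4*x*y^2 - 3*x + 4*y - 4, 2*y - 5*z^2, 4*y^2*z + z)
At (2, 2, -2): (-34, -16, -34).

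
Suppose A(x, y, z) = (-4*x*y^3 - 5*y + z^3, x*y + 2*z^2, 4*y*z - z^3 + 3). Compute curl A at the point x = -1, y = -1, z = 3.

(0, 27, -8)

(∇×A)₁ = ∂A₃/∂y − ∂A₂/∂z = 0
(∇×A)₂ = ∂A₁/∂z − ∂A₃/∂x = 3*z^2
(∇×A)₃ = ∂A₂/∂x − ∂A₁/∂y = 12*x*y^2 + y + 5
∇×A = (0, 3*z^2, 12*x*y^2 + y + 5)
At (-1, -1, 3): (0, 27, -8).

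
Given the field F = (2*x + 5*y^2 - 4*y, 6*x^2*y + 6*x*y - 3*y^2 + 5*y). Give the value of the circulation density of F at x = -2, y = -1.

32

∂F₂/∂x = 12*x*y + 6*y
∂F₁/∂y = 10*y - 4
Scalar curl = 12*x*y - 4*y + 4
At (-2, -1): 32.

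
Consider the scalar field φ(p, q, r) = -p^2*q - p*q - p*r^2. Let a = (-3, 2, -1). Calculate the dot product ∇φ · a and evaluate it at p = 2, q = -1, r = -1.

∂φ/∂p = -2*p*q - q - r^2
∂φ/∂q = -p^2 - p
∂φ/∂r = -2*p*r
∇φ at (2, -1, -1) = (4, -6, 4)
∇φ · a = (4)(-3) + (-6)(2) + (4)(-1) = -28

-28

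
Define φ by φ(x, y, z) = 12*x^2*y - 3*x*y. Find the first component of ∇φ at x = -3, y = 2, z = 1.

-150

(∇φ)_1 = ∂φ/∂x = 24*x*y - 3*y
At (-3, 2, 1): -150.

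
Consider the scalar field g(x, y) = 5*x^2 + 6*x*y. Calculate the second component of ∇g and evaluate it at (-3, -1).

-18

(∇g)_2 = ∂g/∂y = 6*x
At (-3, -1): -18.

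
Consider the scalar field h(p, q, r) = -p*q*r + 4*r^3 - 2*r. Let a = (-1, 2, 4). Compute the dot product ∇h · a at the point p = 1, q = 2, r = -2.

176

∂h/∂p = -q*r
∂h/∂q = -p*r
∂h/∂r = -p*q + 12*r^2 - 2
∇h at (1, 2, -2) = (4, 2, 44)
∇h · a = (4)(-1) + (2)(2) + (44)(4) = 176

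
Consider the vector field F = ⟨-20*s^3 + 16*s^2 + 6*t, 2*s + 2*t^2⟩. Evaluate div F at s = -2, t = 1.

-300

∂F₁/∂s = -60*s^2 + 32*s
∂F₂/∂t = 4*t
∇·F = -60*s^2 + 32*s + 4*t
At (-2, 1): -300.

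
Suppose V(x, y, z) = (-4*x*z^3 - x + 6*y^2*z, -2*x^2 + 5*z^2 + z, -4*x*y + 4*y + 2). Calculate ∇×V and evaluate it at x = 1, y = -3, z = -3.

(∇×V)₁ = ∂V₃/∂y − ∂V₂/∂z = -4*x - 10*z + 3
(∇×V)₂ = ∂V₁/∂z − ∂V₃/∂x = -12*x*z^2 + 6*y^2 + 4*y
(∇×V)₃ = ∂V₂/∂x − ∂V₁/∂y = -4*x - 12*y*z
∇×V = (-4*x - 10*z + 3, -12*x*z^2 + 6*y^2 + 4*y, -4*x - 12*y*z)
At (1, -3, -3): (29, -66, -112).

(29, -66, -112)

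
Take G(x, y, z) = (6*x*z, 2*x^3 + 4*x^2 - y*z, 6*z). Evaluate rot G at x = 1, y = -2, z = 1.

(-2, 6, 14)

(∇×G)₁ = ∂G₃/∂y − ∂G₂/∂z = y
(∇×G)₂ = ∂G₁/∂z − ∂G₃/∂x = 6*x
(∇×G)₃ = ∂G₂/∂x − ∂G₁/∂y = 6*x^2 + 8*x
∇×G = (y, 6*x, 6*x^2 + 8*x)
At (1, -2, 1): (-2, 6, 14).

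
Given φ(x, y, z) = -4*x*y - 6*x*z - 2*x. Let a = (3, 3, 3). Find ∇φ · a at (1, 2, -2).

-24

∂φ/∂x = -4*y - 6*z - 2
∂φ/∂y = -4*x
∂φ/∂z = -6*x
∇φ at (1, 2, -2) = (2, -4, -6)
∇φ · a = (2)(3) + (-4)(3) + (-6)(3) = -24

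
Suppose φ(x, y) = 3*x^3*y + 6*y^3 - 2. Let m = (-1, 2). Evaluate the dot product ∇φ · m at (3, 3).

∂φ/∂x = 9*x^2*y
∂φ/∂y = 3*x^3 + 18*y^2
∇φ at (3, 3) = (243, 243)
∇φ · m = (243)(-1) + (243)(2) = 243

243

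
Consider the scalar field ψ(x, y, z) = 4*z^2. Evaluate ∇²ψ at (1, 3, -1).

8

∂²ψ/∂x² = 0
∂²ψ/∂y² = 0
∂²ψ/∂z² = 8
∇²ψ = 8
At (1, 3, -1): 8.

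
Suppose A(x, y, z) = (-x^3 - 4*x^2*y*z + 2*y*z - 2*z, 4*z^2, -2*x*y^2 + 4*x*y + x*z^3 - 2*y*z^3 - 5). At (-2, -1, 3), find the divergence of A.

-60

∂A₁/∂x = -3*x^2 - 8*x*y*z
∂A₂/∂y = 0
∂A₃/∂z = 3*x*z^2 - 6*y*z^2
∇·A = -3*x^2 - 8*x*y*z + 3*x*z^2 - 6*y*z^2
At (-2, -1, 3): -60.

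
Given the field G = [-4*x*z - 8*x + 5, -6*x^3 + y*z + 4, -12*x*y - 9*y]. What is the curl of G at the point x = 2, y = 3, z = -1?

(-36, 28, -72)

(∇×G)₁ = ∂G₃/∂y − ∂G₂/∂z = -12*x - y - 9
(∇×G)₂ = ∂G₁/∂z − ∂G₃/∂x = -4*x + 12*y
(∇×G)₃ = ∂G₂/∂x − ∂G₁/∂y = -18*x^2
∇×G = (-12*x - y - 9, -4*x + 12*y, -18*x^2)
At (2, 3, -1): (-36, 28, -72).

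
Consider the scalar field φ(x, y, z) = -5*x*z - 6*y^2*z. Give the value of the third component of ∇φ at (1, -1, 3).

-11

(∇φ)_3 = ∂φ/∂z = -5*x - 6*y^2
At (1, -1, 3): -11.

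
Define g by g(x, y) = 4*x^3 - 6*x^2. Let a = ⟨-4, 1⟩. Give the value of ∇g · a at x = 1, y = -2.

0

∂g/∂x = 12*x^2 - 12*x
∂g/∂y = 0
∇g at (1, -2) = (0, 0)
∇g · a = (0)(-4) + (0)(1) = 0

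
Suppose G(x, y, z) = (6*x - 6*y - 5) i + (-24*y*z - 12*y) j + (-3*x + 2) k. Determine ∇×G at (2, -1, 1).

(∇×G)₁ = ∂G₃/∂y − ∂G₂/∂z = 24*y
(∇×G)₂ = ∂G₁/∂z − ∂G₃/∂x = 3
(∇×G)₃ = ∂G₂/∂x − ∂G₁/∂y = 6
∇×G = (24*y, 3, 6)
At (2, -1, 1): (-24, 3, 6).

(-24, 3, 6)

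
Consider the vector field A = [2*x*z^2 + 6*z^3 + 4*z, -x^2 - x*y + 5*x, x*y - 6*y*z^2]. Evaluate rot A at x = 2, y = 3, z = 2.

(∇×A)₁ = ∂A₃/∂y − ∂A₂/∂z = x - 6*z^2
(∇×A)₂ = ∂A₁/∂z − ∂A₃/∂x = 4*x*z - y + 18*z^2 + 4
(∇×A)₃ = ∂A₂/∂x − ∂A₁/∂y = -2*x - y + 5
∇×A = (x - 6*z^2, 4*x*z - y + 18*z^2 + 4, -2*x - y + 5)
At (2, 3, 2): (-22, 89, -2).

(-22, 89, -2)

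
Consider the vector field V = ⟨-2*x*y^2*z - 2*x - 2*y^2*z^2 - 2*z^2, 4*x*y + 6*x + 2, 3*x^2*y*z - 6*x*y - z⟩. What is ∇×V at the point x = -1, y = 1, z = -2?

(0, 12, 34)

(∇×V)₁ = ∂V₃/∂y − ∂V₂/∂z = 3*x^2*z - 6*x
(∇×V)₂ = ∂V₁/∂z − ∂V₃/∂x = -2*x*y^2 - 6*x*y*z - 4*y^2*z + 6*y - 4*z
(∇×V)₃ = ∂V₂/∂x − ∂V₁/∂y = 4*x*y*z + 4*y*z^2 + 4*y + 6
∇×V = (3*x^2*z - 6*x, -2*x*y^2 - 6*x*y*z - 4*y^2*z + 6*y - 4*z, 4*x*y*z + 4*y*z^2 + 4*y + 6)
At (-1, 1, -2): (0, 12, 34).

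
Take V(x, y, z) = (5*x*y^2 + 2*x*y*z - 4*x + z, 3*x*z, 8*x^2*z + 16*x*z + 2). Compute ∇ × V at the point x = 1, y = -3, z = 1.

(∇×V)₁ = ∂V₃/∂y − ∂V₂/∂z = -3*x
(∇×V)₂ = ∂V₁/∂z − ∂V₃/∂x = 2*x*y - 16*x*z - 16*z + 1
(∇×V)₃ = ∂V₂/∂x − ∂V₁/∂y = -10*x*y - 2*x*z + 3*z
∇×V = (-3*x, 2*x*y - 16*x*z - 16*z + 1, -10*x*y - 2*x*z + 3*z)
At (1, -3, 1): (-3, -37, 31).

(-3, -37, 31)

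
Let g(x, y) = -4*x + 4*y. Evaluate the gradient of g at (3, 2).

∂g/∂x = -4
∂g/∂y = 4
∇g = (-4, 4)
At (3, 2): (-4, 4).

(-4, 4)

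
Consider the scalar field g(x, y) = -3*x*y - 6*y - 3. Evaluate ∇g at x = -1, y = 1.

(-3, -3)

∂g/∂x = -3*y
∂g/∂y = -3*x - 6
∇g = (-3*y, -3*x - 6)
At (-1, 1): (-3, -3).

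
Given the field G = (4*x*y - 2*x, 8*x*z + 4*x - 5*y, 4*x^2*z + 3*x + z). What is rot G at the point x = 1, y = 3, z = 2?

(∇×G)₁ = ∂G₃/∂y − ∂G₂/∂z = -8*x
(∇×G)₂ = ∂G₁/∂z − ∂G₃/∂x = -8*x*z - 3
(∇×G)₃ = ∂G₂/∂x − ∂G₁/∂y = -4*x + 8*z + 4
∇×G = (-8*x, -8*x*z - 3, -4*x + 8*z + 4)
At (1, 3, 2): (-8, -19, 16).

(-8, -19, 16)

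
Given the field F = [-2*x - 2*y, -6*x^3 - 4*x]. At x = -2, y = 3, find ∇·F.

-2

∂F₁/∂x = -2
∂F₂/∂y = 0
∇·F = -2
At (-2, 3): -2.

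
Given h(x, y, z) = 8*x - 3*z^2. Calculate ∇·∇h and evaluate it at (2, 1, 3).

-6

∂²h/∂x² = 0
∂²h/∂y² = 0
∂²h/∂z² = -6
∇²h = -6
At (2, 1, 3): -6.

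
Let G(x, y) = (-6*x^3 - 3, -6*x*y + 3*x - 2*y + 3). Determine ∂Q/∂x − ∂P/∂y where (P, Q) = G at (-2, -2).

∂G₂/∂x = -6*y + 3
∂G₁/∂y = 0
Scalar curl = -6*y + 3
At (-2, -2): 15.

15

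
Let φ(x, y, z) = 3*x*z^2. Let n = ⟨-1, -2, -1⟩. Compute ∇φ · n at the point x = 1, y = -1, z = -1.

3

∂φ/∂x = 3*z^2
∂φ/∂y = 0
∂φ/∂z = 6*x*z
∇φ at (1, -1, -1) = (3, 0, -6)
∇φ · n = (3)(-1) + (0)(-2) + (-6)(-1) = 3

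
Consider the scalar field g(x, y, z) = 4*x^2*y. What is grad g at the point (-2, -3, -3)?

(48, 16, 0)

∂g/∂x = 8*x*y
∂g/∂y = 4*x^2
∂g/∂z = 0
∇g = (8*x*y, 4*x^2, 0)
At (-2, -3, -3): (48, 16, 0).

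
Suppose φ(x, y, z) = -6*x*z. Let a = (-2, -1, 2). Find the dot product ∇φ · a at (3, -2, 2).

-12

∂φ/∂x = -6*z
∂φ/∂y = 0
∂φ/∂z = -6*x
∇φ at (3, -2, 2) = (-12, 0, -18)
∇φ · a = (-12)(-2) + (0)(-1) + (-18)(2) = -12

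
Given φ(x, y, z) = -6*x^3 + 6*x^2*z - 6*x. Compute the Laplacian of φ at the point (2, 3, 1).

∂²φ/∂x² = 12*(-3*x + z)
∂²φ/∂y² = 0
∂²φ/∂z² = 0
∇²φ = -36*x + 12*z
At (2, 3, 1): -60.

-60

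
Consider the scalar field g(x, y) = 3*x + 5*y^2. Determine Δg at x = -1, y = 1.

10

∂²g/∂x² = 0
∂²g/∂y² = 10
∇²g = 10
At (-1, 1): 10.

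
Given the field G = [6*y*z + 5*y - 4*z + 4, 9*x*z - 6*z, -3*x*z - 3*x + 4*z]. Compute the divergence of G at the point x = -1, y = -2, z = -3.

7

∂G₁/∂x = 0
∂G₂/∂y = 0
∂G₃/∂z = -3*x + 4
∇·G = -3*x + 4
At (-1, -2, -3): 7.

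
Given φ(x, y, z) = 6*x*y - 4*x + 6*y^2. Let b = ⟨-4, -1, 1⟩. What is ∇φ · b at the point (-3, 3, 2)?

∂φ/∂x = 6*y - 4
∂φ/∂y = 6*x + 12*y
∂φ/∂z = 0
∇φ at (-3, 3, 2) = (14, 18, 0)
∇φ · b = (14)(-4) + (18)(-1) + (0)(1) = -74

-74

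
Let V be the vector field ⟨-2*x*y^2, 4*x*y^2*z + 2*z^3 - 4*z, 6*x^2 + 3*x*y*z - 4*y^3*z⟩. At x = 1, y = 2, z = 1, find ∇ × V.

(-63, -18, 24)

(∇×V)₁ = ∂V₃/∂y − ∂V₂/∂z = -4*x*y^2 + 3*x*z - 12*y^2*z - 6*z^2 + 4
(∇×V)₂ = ∂V₁/∂z − ∂V₃/∂x = -12*x - 3*y*z
(∇×V)₃ = ∂V₂/∂x − ∂V₁/∂y = 4*x*y + 4*y^2*z
∇×V = (-4*x*y^2 + 3*x*z - 12*y^2*z - 6*z^2 + 4, -12*x - 3*y*z, 4*x*y + 4*y^2*z)
At (1, 2, 1): (-63, -18, 24).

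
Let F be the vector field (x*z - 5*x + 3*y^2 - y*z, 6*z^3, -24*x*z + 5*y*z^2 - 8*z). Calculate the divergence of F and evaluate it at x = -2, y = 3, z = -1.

∂F₁/∂x = z - 5
∂F₂/∂y = 0
∂F₃/∂z = -24*x + 10*y*z - 8
∇·F = -24*x + 10*y*z + z - 13
At (-2, 3, -1): 4.

4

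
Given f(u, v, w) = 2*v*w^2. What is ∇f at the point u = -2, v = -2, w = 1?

(0, 2, -8)

∂f/∂u = 0
∂f/∂v = 2*w^2
∂f/∂w = 4*v*w
∇f = (0, 2*w^2, 4*v*w)
At (-2, -2, 1): (0, 2, -8).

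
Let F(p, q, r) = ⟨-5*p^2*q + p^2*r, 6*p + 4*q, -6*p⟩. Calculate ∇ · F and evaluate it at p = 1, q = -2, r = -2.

∂F₁/∂p = -10*p*q + 2*p*r
∂F₂/∂q = 4
∂F₃/∂r = 0
∇·F = -10*p*q + 2*p*r + 4
At (1, -2, -2): 20.

20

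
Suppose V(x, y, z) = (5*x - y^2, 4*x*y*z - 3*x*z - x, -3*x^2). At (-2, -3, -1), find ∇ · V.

13

∂V₁/∂x = 5
∂V₂/∂y = 4*x*z
∂V₃/∂z = 0
∇·V = 4*x*z + 5
At (-2, -3, -1): 13.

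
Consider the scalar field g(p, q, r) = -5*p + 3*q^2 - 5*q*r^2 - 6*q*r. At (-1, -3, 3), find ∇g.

(-5, -81, 108)

∂g/∂p = -5
∂g/∂q = 6*q - 5*r^2 - 6*r
∂g/∂r = -10*q*r - 6*q
∇g = (-5, 6*q - 5*r^2 - 6*r, -10*q*r - 6*q)
At (-1, -3, 3): (-5, -81, 108).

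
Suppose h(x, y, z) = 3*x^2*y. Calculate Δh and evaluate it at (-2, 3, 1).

18

∂²h/∂x² = 6*y
∂²h/∂y² = 0
∂²h/∂z² = 0
∇²h = 6*y
At (-2, 3, 1): 18.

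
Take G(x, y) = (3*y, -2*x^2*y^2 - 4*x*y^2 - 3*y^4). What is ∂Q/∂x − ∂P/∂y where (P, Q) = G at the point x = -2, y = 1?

∂G₂/∂x = -4*x*y^2 - 4*y^2
∂G₁/∂y = 3
Scalar curl = -4*x*y^2 - 4*y^2 - 3
At (-2, 1): 1.

1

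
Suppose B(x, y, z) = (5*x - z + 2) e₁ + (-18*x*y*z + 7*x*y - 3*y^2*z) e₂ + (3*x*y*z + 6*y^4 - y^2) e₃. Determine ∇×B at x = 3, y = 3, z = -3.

(∇×B)₁ = ∂B₃/∂y − ∂B₂/∂z = 18*x*y + 3*x*z + 24*y^3 + 3*y^2 - 2*y
(∇×B)₂ = ∂B₁/∂z − ∂B₃/∂x = -3*y*z - 1
(∇×B)₃ = ∂B₂/∂x − ∂B₁/∂y = -18*y*z + 7*y
∇×B = (18*x*y + 3*x*z + 24*y^3 + 3*y^2 - 2*y, -3*y*z - 1, -18*y*z + 7*y)
At (3, 3, -3): (804, 26, 183).

(804, 26, 183)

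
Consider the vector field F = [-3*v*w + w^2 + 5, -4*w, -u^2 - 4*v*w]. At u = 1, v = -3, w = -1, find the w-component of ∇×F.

(∇×F)_3 = ∂F₂/∂u − ∂F₁/∂v
= 0 − (-3*w)
= 3*w
At (1, -3, -1): -3.

-3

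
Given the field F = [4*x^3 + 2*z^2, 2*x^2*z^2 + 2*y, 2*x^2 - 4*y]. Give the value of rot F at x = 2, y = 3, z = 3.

(-52, 4, 72)

(∇×F)₁ = ∂F₃/∂y − ∂F₂/∂z = -4*x^2*z - 4
(∇×F)₂ = ∂F₁/∂z − ∂F₃/∂x = -4*x + 4*z
(∇×F)₃ = ∂F₂/∂x − ∂F₁/∂y = 4*x*z^2
∇×F = (-4*x^2*z - 4, -4*x + 4*z, 4*x*z^2)
At (2, 3, 3): (-52, 4, 72).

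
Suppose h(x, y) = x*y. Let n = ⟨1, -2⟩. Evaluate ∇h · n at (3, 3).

-3

∂h/∂x = y
∂h/∂y = x
∇h at (3, 3) = (3, 3)
∇h · n = (3)(1) + (3)(-2) = -3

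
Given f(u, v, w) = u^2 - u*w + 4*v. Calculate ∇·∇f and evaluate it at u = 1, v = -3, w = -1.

∂²f/∂u² = 2
∂²f/∂v² = 0
∂²f/∂w² = 0
∇²f = 2
At (1, -3, -1): 2.

2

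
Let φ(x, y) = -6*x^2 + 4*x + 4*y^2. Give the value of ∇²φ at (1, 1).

∂²φ/∂x² = -12
∂²φ/∂y² = 8
∇²φ = -4
At (1, 1): -4.

-4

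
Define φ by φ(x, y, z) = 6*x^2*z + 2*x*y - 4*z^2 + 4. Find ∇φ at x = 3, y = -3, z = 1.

(30, 6, 46)

∂φ/∂x = 12*x*z + 2*y
∂φ/∂y = 2*x
∂φ/∂z = 6*x^2 - 8*z
∇φ = (12*x*z + 2*y, 2*x, 6*x^2 - 8*z)
At (3, -3, 1): (30, 6, 46).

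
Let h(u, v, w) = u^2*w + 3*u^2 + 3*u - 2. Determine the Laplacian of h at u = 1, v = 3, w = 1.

8

∂²h/∂u² = 2*(w + 3)
∂²h/∂v² = 0
∂²h/∂w² = 0
∇²h = 2*w + 6
At (1, 3, 1): 8.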